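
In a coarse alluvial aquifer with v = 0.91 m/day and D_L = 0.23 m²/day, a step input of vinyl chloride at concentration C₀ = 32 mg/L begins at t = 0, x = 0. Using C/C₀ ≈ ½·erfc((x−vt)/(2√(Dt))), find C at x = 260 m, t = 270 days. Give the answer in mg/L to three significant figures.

3.19 mg/L

For a continuous step input, C/C₀ ≈ ½·erfc((x−vt)/(2√(Dt))).
vt = 0.91 × 270 = 245.7 m and 2√(Dt) = 2√(0.23 × 270) = 15.76 m.
Argument (x−vt)/(2√(Dt)) = (260 − 245.7)/15.76 = 0.9074; ½·erfc(0.9074) = 0.09970.
C = 32 × 0.09970 = 3.19 mg/L.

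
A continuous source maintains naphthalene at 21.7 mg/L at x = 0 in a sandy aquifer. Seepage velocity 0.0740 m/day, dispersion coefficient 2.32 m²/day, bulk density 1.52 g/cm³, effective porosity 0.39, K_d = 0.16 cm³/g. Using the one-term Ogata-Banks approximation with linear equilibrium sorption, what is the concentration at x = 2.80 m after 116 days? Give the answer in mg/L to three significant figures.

12.0 mg/L

Retardation factor R = 1 + ρ_b·K_d/n = 1 + 1.52 × 0.16/0.39 = 1.624.
Sorption retards both mechanisms: v_R = v/R = 0.04557 m/day, D_R = D/R = 1.429 m²/day.
v_R·t = 0.04557 × 116 = 5.28612 m; 2√(D_R t) = 25.75 m; argument = (2.80 − 5.28612)/25.75 = -0.09655.
C = C₀ × ½·erfc(-0.09655) = 21.7 × 0.5543 = 12.0 mg/L.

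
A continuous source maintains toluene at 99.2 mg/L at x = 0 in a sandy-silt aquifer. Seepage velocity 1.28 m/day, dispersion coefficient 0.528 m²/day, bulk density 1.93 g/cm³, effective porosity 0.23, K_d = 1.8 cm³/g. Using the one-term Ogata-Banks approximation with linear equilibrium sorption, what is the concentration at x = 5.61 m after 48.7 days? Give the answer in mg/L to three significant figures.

Retardation factor R = 1 + ρ_b·K_d/n = 1 + 1.93 × 1.8/0.23 = 16.10.
Sorption retards both mechanisms: v_R = v/R = 0.07950 m/day, D_R = D/R = 0.03280 m²/day.
v_R·t = 0.07950 × 48.7 = 3.87165 m; 2√(D_R t) = 2.528 m; argument = (5.61 − 3.87165)/2.528 = 0.6876.
C = C₀ × ½·erfc(0.6876) = 99.2 × 0.1654 = 16.4 mg/L.

16.4 mg/L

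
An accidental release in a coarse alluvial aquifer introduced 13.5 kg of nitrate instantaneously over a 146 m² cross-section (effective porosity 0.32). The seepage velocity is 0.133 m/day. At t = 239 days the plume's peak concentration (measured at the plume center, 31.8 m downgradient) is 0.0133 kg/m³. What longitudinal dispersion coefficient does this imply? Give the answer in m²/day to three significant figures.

At the plume center C_max = M/(n_e·A·√(4πDt)), so D = M²/(4πt·(n_e·A·C_max)²).
n_e·A·C_max = 0.32 × 146 × 0.0133 = 0.6214 kg/m.
D = 13.5²/(4π × 239 × 0.6214²) = 0.157 m²/day.

0.157 m²/day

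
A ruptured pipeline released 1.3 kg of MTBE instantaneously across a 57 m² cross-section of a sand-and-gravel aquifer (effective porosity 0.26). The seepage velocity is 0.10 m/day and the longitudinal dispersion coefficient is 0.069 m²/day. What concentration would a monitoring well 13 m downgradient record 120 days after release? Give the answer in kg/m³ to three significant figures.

0.00834 kg/m³

For an instantaneous plane source, C(x,t) = M/(n_e·A·√(4πDt)) · exp(−(x−vt)²/(4Dt)), with n_e·A the pore (flow) area.
Plume center vt = 0.10 × 120 = 12 m, so the well at 13 m is 1 m downgradient of the peak.
√(4πDt) = 10.20 m, giving peak height M/(n_e·A·√(4πDt)) = 1.3/(0.26 × 57 × 10.20) = 0.008600 kg/m³.
(x−vt)²/(4Dt) = (1)²/(4 × 0.069 × 120) = 0.03019; exp(−0.03019) = 0.9703.
C = 0.008600 × 0.9703 = 0.00834 kg/m³.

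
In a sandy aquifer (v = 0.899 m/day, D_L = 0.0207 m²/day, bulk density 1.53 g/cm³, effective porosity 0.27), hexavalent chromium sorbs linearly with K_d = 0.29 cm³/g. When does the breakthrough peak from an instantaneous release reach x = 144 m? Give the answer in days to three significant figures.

423 days

Retardation factor R = 1 + ρ_b·K_d/n = 1 + 1.53 × 0.29/0.27 = 2.643.
Sorption retards both mechanisms: v_R = v/R = 0.3401 m/day, D_R = D/R = 0.007832 m²/day.
Peak time from v_R²t² + 2D_R t − x² = 0: t = (√(D_R² + v_R²x²) − D_R)/v_R².
√(D_R² + v_R²x²) = √(0.007832² + 0.3401² × 144²) = 48.97; v_R² = 0.1157.
t = (48.97 − 0.007832)/0.1157 = 423 days.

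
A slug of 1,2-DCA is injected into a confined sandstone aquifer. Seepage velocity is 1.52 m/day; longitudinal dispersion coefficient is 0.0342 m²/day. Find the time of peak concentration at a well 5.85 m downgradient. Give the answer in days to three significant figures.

3.83 days

For the 1D instantaneous-source solution, setting ∂C/∂t = 0 at fixed x gives v²t² + 2Dt − x² = 0, so t = (√(D² + v²x²) − D)/v².
√(D² + v²x²) = √(0.0342² + 1.52² × 5.85²) = 8.892; v² = 2.3104.
t = (8.892 − 0.0342)/2.3104 = 3.83 days (vs. the pure-advection estimate x/v = 3.85 d).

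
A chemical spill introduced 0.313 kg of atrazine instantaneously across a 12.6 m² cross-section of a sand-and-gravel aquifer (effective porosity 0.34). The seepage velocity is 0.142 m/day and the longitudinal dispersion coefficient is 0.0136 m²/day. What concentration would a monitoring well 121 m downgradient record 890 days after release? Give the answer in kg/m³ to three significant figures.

For an instantaneous plane source, C(x,t) = M/(n_e·A·√(4πDt)) · exp(−(x−vt)²/(4Dt)), with n_e·A the pore (flow) area.
Plume center vt = 0.142 × 890 = 126.38 m, so the well at 121 m is 5.38 m upgradient of the peak.
√(4πDt) = 12.33 m, giving peak height M/(n_e·A·√(4πDt)) = 0.313/(0.34 × 12.6 × 12.33) = 0.005926 kg/m³.
(x−vt)²/(4Dt) = (-5.38)²/(4 × 0.0136 × 890) = 0.5978; exp(−0.5978) = 0.5500.
C = 0.005926 × 0.5500 = 0.00326 kg/m³.

0.00326 kg/m³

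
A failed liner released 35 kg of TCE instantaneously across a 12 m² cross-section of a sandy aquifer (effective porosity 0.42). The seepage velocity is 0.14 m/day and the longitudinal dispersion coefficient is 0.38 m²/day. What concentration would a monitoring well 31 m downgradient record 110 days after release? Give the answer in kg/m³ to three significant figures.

For an instantaneous plane source, C(x,t) = M/(n_e·A·√(4πDt)) · exp(−(x−vt)²/(4Dt)), with n_e·A the pore (flow) area.
Plume center vt = 0.14 × 110 = 15.4 m, so the well at 31 m is 15.6 m downgradient of the peak.
√(4πDt) = 22.92 m, giving peak height M/(n_e·A·√(4πDt)) = 35/(0.42 × 12 × 22.92) = 0.3030 kg/m³.
(x−vt)²/(4Dt) = (15.6)²/(4 × 0.38 × 110) = 1.456; exp(−1.456) = 0.2332.
C = 0.3030 × 0.2332 = 0.0707 kg/m³.

0.0707 kg/m³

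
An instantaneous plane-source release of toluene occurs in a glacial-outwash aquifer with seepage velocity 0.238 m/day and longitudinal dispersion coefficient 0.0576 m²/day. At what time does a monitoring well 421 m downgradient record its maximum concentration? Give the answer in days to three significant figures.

1770 days

For the 1D instantaneous-source solution, setting ∂C/∂t = 0 at fixed x gives v²t² + 2Dt − x² = 0, so t = (√(D² + v²x²) − D)/v².
√(D² + v²x²) = √(0.0576² + 0.238² × 421²) = 100.2; v² = 0.056644.
t = (100.2 − 0.0576)/0.056644 = 1770 days (vs. the pure-advection estimate x/v = 1770 d).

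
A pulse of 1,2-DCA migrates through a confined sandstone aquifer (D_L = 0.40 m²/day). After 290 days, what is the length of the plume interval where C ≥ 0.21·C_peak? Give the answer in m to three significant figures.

The plume is Gaussian with σ = √(2Dt) = √(2 × 0.40 × 290) = 15.23 m.
C/C_peak = exp(−Δx²/(2σ²)) = 0.21 ⇒ Δx = σ·√(−2 ln 0.21) = 15.23 × 1.767 = 26.91 m.
Width = 2Δx = 53.8 m.

53.8 m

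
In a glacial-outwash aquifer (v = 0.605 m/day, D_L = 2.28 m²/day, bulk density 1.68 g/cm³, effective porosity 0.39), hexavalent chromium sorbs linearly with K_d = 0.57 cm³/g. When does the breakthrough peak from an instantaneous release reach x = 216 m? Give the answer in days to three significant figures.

Retardation factor R = 1 + ρ_b·K_d/n = 1 + 1.68 × 0.57/0.39 = 3.455.
Sorption retards both mechanisms: v_R = v/R = 0.1751 m/day, D_R = D/R = 0.6599 m²/day.
Peak time from v_R²t² + 2D_R t − x² = 0: t = (√(D_R² + v_R²x²) − D_R)/v_R².
√(D_R² + v_R²x²) = √(0.6599² + 0.1751² × 216²) = 37.83; v_R² = 0.03066.
t = (37.83 − 0.6599)/0.03066 = 1210 days.

1210 days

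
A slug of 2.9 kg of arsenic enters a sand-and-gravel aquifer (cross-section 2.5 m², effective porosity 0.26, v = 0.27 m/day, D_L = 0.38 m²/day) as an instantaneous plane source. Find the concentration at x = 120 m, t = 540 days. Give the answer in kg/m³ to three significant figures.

For an instantaneous plane source, C(x,t) = M/(n_e·A·√(4πDt)) · exp(−(x−vt)²/(4Dt)), with n_e·A the pore (flow) area.
Plume center vt = 0.27 × 540 = 145.8 m, so the well at 120 m is 25.8 m upgradient of the peak.
√(4πDt) = 50.78 m, giving peak height M/(n_e·A·√(4πDt)) = 2.9/(0.26 × 2.5 × 50.78) = 0.08786 kg/m³.
(x−vt)²/(4Dt) = (-25.8)²/(4 × 0.38 × 540) = 0.8110; exp(−0.8110) = 0.4444.
C = 0.08786 × 0.4444 = 0.0390 kg/m³.

0.0390 kg/m³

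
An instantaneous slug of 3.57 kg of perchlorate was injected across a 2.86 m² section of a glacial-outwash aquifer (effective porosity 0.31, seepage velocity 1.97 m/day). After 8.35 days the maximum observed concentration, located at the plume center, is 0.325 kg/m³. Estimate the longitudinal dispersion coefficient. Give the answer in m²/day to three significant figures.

At the plume center C_max = M/(n_e·A·√(4πDt)), so D = M²/(4πt·(n_e·A·C_max)²).
n_e·A·C_max = 0.31 × 2.86 × 0.325 = 0.2881 kg/m.
D = 3.57²/(4π × 8.35 × 0.2881²) = 1.46 m²/day.

1.46 m²/day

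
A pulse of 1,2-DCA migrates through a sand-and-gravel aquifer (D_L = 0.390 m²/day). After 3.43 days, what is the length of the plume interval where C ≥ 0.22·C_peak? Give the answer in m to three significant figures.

The plume is Gaussian with σ = √(2Dt) = √(2 × 0.390 × 3.43) = 1.636 m.
C/C_peak = exp(−Δx²/(2σ²)) = 0.22 ⇒ Δx = σ·√(−2 ln 0.22) = 1.636 × 1.740 = 2.847 m.
Width = 2Δx = 5.69 m.

5.69 m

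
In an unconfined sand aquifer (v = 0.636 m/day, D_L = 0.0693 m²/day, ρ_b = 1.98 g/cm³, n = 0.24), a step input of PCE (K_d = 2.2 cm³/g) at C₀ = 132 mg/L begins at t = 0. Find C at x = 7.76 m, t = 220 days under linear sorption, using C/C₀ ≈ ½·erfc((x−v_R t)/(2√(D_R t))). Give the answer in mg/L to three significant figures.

Retardation factor R = 1 + ρ_b·K_d/n = 1 + 1.98 × 2.2/0.24 = 19.15.
Sorption retards both mechanisms: v_R = v/R = 0.03321 m/day, D_R = D/R = 0.003619 m²/day.
v_R·t = 0.03321 × 220 = 7.3062 m; 2√(D_R t) = 1.785 m; argument = (7.76 − 7.3062)/1.785 = 0.2542.
C = C₀ × ½·erfc(0.2542) = 132 × 0.3596 = 47.5 mg/L.

47.5 mg/L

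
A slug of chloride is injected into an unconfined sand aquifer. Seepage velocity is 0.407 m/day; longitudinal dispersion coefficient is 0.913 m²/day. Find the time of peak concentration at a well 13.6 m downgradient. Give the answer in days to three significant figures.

For the 1D instantaneous-source solution, setting ∂C/∂t = 0 at fixed x gives v²t² + 2Dt − x² = 0, so t = (√(D² + v²x²) − D)/v².
√(D² + v²x²) = √(0.913² + 0.407² × 13.6²) = 5.610; v² = 0.165649.
t = (5.610 − 0.913)/0.165649 = 28.4 days (vs. the pure-advection estimate x/v = 33.4 d).

28.4 days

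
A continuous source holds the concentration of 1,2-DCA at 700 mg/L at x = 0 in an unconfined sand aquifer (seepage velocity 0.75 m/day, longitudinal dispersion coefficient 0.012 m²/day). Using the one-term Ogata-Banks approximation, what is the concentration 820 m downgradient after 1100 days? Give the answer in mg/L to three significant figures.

For a continuous step input, C/C₀ ≈ ½·erfc((x−vt)/(2√(Dt))).
vt = 0.75 × 1100 = 825 m and 2√(Dt) = 2√(0.012 × 1100) = 7.266 m.
Argument (x−vt)/(2√(Dt)) = (820 − 825)/7.266 = -0.6881; ½·erfc(-0.6881) = 0.8348.
C = 700 × 0.8348 = 584 mg/L.

584 mg/L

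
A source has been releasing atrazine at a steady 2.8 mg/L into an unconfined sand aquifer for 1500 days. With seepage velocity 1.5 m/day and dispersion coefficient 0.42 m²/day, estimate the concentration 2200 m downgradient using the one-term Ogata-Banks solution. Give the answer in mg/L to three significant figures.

2.58 mg/L

For a continuous step input, C/C₀ ≈ ½·erfc((x−vt)/(2√(Dt))).
vt = 1.5 × 1500 = 2250 m and 2√(Dt) = 2√(0.42 × 1500) = 50.20 m.
Argument (x−vt)/(2√(Dt)) = (2200 − 2250)/50.20 = -0.9960; ½·erfc(-0.9960) = 0.9205.
C = 2.8 × 0.9205 = 2.58 mg/L.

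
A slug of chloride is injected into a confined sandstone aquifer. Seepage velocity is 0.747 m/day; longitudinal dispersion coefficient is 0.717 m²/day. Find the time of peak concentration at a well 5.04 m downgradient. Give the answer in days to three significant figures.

For the 1D instantaneous-source solution, setting ∂C/∂t = 0 at fixed x gives v²t² + 2Dt − x² = 0, so t = (√(D² + v²x²) − D)/v².
√(D² + v²x²) = √(0.717² + 0.747² × 5.04²) = 3.833; v² = 0.558009.
t = (3.833 − 0.717)/0.558009 = 5.58 days (vs. the pure-advection estimate x/v = 6.75 d).

5.58 days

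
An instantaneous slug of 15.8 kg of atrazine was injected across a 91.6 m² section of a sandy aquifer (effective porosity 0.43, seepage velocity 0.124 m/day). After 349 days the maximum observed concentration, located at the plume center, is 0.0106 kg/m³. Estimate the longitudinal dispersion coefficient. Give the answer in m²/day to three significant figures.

At the plume center C_max = M/(n_e·A·√(4πDt)), so D = M²/(4πt·(n_e·A·C_max)²).
n_e·A·C_max = 0.43 × 91.6 × 0.0106 = 0.4175 kg/m.
D = 15.8²/(4π × 349 × 0.4175²) = 0.327 m²/day.

0.327 m²/day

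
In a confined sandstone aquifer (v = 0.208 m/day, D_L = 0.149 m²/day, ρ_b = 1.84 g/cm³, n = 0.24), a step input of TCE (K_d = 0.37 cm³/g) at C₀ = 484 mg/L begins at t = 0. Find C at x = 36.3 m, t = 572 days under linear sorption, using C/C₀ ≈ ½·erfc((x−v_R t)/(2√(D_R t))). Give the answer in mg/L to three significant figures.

103 mg/L

Retardation factor R = 1 + ρ_b·K_d/n = 1 + 1.84 × 0.37/0.24 = 3.837.
Sorption retards both mechanisms: v_R = v/R = 0.05421 m/day, D_R = D/R = 0.03883 m²/day.
v_R·t = 0.05421 × 572 = 31.00812 m; 2√(D_R t) = 9.426 m; argument = (36.3 − 31.00812)/9.426 = 0.5614.
C = C₀ × ½·erfc(0.5614) = 484 × 0.2136 = 103 mg/L.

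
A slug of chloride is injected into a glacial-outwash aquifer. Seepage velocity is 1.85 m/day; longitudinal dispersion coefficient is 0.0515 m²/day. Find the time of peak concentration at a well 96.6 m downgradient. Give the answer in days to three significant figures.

For the 1D instantaneous-source solution, setting ∂C/∂t = 0 at fixed x gives v²t² + 2Dt − x² = 0, so t = (√(D² + v²x²) − D)/v².
√(D² + v²x²) = √(0.0515² + 1.85² × 96.6²) = 178.7; v² = 3.4225.
t = (178.7 − 0.0515)/3.4225 = 52.2 days (vs. the pure-advection estimate x/v = 52.2 d).

52.2 days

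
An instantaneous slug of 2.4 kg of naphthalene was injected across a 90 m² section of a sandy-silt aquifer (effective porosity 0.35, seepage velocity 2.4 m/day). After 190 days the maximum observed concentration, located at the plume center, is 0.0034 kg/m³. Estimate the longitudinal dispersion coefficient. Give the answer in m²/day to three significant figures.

At the plume center C_max = M/(n_e·A·√(4πDt)), so D = M²/(4πt·(n_e·A·C_max)²).
n_e·A·C_max = 0.35 × 90 × 0.0034 = 0.1071 kg/m.
D = 2.4²/(4π × 190 × 0.1071²) = 0.210 m²/day.

0.210 m²/day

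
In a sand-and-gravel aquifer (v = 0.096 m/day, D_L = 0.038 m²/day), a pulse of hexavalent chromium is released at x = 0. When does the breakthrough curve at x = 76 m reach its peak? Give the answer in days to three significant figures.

For the 1D instantaneous-source solution, setting ∂C/∂t = 0 at fixed x gives v²t² + 2Dt − x² = 0, so t = (√(D² + v²x²) − D)/v².
√(D² + v²x²) = √(0.038² + 0.096² × 76²) = 7.296; v² = 0.009216.
t = (7.296 − 0.038)/0.009216 = 788 days (vs. the pure-advection estimate x/v = 792 d).

788 days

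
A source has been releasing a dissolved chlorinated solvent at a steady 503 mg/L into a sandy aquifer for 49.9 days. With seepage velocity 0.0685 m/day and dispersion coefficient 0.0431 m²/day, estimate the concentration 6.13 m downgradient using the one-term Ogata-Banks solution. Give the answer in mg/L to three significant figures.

For a continuous step input, C/C₀ ≈ ½·erfc((x−vt)/(2√(Dt))).
vt = 0.0685 × 49.9 = 3.41815 m and 2√(Dt) = 2√(0.0431 × 49.9) = 2.933 m.
Argument (x−vt)/(2√(Dt)) = (6.13 − 3.41815)/2.933 = 0.9246; ½·erfc(0.9246) = 0.09551.
C = 503 × 0.09551 = 48.0 mg/L.

48.0 mg/L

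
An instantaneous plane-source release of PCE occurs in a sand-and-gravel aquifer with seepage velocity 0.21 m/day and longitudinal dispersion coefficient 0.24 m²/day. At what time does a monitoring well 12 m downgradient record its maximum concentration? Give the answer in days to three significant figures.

52.0 days

For the 1D instantaneous-source solution, setting ∂C/∂t = 0 at fixed x gives v²t² + 2Dt − x² = 0, so t = (√(D² + v²x²) − D)/v².
√(D² + v²x²) = √(0.24² + 0.21² × 12²) = 2.531; v² = 0.0441.
t = (2.531 − 0.24)/0.0441 = 52.0 days (vs. the pure-advection estimate x/v = 57.1 d).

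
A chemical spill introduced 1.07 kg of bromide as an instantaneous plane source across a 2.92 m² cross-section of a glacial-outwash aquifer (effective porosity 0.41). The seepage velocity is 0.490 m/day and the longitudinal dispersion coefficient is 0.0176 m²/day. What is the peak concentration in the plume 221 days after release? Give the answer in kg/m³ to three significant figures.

0.128 kg/m³

The peak of an instantaneous 1D plume sits at x = vt; there the Gaussian factor is 1 and C_max = M/(n_e·A·√(4πDt)), where n_e·A is the pore area the mass is dissolved in.
√(4πDt) = √(4π × 0.0176 × 221) = 6.991 m, so C_max = 1.07/(0.41 × 2.92 × 6.991) = 0.128 kg/m³.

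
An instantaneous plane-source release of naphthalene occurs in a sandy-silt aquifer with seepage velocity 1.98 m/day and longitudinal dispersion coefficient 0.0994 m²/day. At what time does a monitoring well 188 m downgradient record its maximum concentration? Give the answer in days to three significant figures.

94.9 days

For the 1D instantaneous-source solution, setting ∂C/∂t = 0 at fixed x gives v²t² + 2Dt − x² = 0, so t = (√(D² + v²x²) − D)/v².
√(D² + v²x²) = √(0.0994² + 1.98² × 188²) = 372.2; v² = 3.9204.
t = (372.2 − 0.0994)/3.9204 = 94.9 days (vs. the pure-advection estimate x/v = 94.9 d).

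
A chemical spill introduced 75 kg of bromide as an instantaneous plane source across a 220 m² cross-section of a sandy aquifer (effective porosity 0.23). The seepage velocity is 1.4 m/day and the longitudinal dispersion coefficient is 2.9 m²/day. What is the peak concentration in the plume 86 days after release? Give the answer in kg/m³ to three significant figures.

0.0265 kg/m³

The peak of an instantaneous 1D plume sits at x = vt; there the Gaussian factor is 1 and C_max = M/(n_e·A·√(4πDt)), where n_e·A is the pore area the mass is dissolved in.
√(4πDt) = √(4π × 2.9 × 86) = 55.98 m, so C_max = 75/(0.23 × 220 × 55.98) = 0.0265 kg/m³.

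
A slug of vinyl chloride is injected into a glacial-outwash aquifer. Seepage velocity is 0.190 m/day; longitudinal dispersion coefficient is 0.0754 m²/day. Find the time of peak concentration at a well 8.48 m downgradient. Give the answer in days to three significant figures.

42.6 days

For the 1D instantaneous-source solution, setting ∂C/∂t = 0 at fixed x gives v²t² + 2Dt − x² = 0, so t = (√(D² + v²x²) − D)/v².
√(D² + v²x²) = √(0.0754² + 0.190² × 8.48²) = 1.613; v² = 0.0361.
t = (1.613 − 0.0754)/0.0361 = 42.6 days (vs. the pure-advection estimate x/v = 44.6 d).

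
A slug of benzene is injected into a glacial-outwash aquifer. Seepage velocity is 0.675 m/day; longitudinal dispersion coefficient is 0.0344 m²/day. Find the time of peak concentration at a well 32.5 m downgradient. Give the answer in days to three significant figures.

For the 1D instantaneous-source solution, setting ∂C/∂t = 0 at fixed x gives v²t² + 2Dt − x² = 0, so t = (√(D² + v²x²) − D)/v².
√(D² + v²x²) = √(0.0344² + 0.675² × 32.5²) = 21.94; v² = 0.455625.
t = (21.94 − 0.0344)/0.455625 = 48.1 days (vs. the pure-advection estimate x/v = 48.1 d).

48.1 days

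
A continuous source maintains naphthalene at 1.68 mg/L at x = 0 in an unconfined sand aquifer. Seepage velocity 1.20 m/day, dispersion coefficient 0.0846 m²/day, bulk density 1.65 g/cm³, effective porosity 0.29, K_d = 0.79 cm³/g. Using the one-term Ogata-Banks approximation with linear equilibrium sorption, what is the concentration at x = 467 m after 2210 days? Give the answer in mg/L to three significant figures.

1.63 mg/L

Retardation factor R = 1 + ρ_b·K_d/n = 1 + 1.65 × 0.79/0.29 = 5.495.
Sorption retards both mechanisms: v_R = v/R = 0.2184 m/day, D_R = D/R = 0.01540 m²/day.
v_R·t = 0.2184 × 2210 = 482.664 m; 2√(D_R t) = 11.67 m; argument = (467 − 482.664)/11.67 = -1.342.
C = C₀ × ½·erfc(-1.342) = 1.68 × 0.9711 = 1.63 mg/L.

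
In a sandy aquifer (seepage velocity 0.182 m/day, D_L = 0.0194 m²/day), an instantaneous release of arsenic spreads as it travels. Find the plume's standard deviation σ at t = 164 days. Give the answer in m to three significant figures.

2.52 m

Dispersive spreading gives a Gaussian with σ² = 2Dt; advection only shifts the center.
σ = √(2 × 0.0194 × 164) = 2.52 m.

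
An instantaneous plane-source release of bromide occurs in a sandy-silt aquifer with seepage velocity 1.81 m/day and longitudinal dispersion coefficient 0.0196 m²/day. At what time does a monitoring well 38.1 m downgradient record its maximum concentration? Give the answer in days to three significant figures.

21.0 days

For the 1D instantaneous-source solution, setting ∂C/∂t = 0 at fixed x gives v²t² + 2Dt − x² = 0, so t = (√(D² + v²x²) − D)/v².
√(D² + v²x²) = √(0.0196² + 1.81² × 38.1²) = 68.96; v² = 3.2761.
t = (68.96 − 0.0196)/3.2761 = 21.0 days (vs. the pure-advection estimate x/v = 21.0 d).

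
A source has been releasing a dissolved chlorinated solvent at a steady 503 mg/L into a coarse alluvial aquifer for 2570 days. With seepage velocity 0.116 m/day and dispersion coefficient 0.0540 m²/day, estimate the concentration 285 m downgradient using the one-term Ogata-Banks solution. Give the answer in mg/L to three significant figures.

395 mg/L

For a continuous step input, C/C₀ ≈ ½·erfc((x−vt)/(2√(Dt))).
vt = 0.116 × 2570 = 298.12 m and 2√(Dt) = 2√(0.0540 × 2570) = 23.56 m.
Argument (x−vt)/(2√(Dt)) = (285 − 298.12)/23.56 = -0.5569; ½·erfc(-0.5569) = 0.7845.
C = 503 × 0.7845 = 395 mg/L.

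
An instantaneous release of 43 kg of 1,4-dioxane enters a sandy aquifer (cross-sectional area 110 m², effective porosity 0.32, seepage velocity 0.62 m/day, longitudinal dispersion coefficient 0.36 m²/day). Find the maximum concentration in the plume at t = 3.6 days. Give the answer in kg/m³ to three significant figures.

0.303 kg/m³

The peak of an instantaneous 1D plume sits at x = vt; there the Gaussian factor is 1 and C_max = M/(n_e·A·√(4πDt)), where n_e·A is the pore area the mass is dissolved in.
√(4πDt) = √(4π × 0.36 × 3.6) = 4.036 m, so C_max = 43/(0.32 × 110 × 4.036) = 0.303 kg/m³.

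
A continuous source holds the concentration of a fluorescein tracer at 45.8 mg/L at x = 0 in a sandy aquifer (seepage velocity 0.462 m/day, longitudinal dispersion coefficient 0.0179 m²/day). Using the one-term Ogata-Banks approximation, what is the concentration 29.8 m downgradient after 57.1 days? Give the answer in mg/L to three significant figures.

For a continuous step input, C/C₀ ≈ ½·erfc((x−vt)/(2√(Dt))).
vt = 0.462 × 57.1 = 26.3802 m and 2√(Dt) = 2√(0.0179 × 57.1) = 2.022 m.
Argument (x−vt)/(2√(Dt)) = (29.8 − 26.3802)/2.022 = 1.691; ½·erfc(1.691) = 0.008391.
C = 45.8 × 0.008391 = 0.384 mg/L.

0.384 mg/L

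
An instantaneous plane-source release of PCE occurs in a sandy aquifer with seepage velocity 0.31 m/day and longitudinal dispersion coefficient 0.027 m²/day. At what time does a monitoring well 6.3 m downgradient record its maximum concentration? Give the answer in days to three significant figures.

20.0 days

For the 1D instantaneous-source solution, setting ∂C/∂t = 0 at fixed x gives v²t² + 2Dt − x² = 0, so t = (√(D² + v²x²) − D)/v².
√(D² + v²x²) = √(0.027² + 0.31² × 6.3²) = 1.953; v² = 0.0961.
t = (1.953 − 0.027)/0.0961 = 20.0 days (vs. the pure-advection estimate x/v = 20.3 d).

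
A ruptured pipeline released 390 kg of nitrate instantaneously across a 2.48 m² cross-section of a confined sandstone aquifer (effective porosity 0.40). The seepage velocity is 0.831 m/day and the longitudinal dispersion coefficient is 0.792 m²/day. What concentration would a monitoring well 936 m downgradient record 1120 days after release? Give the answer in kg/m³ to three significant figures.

For an instantaneous plane source, C(x,t) = M/(n_e·A·√(4πDt)) · exp(−(x−vt)²/(4Dt)), with n_e·A the pore (flow) area.
Plume center vt = 0.831 × 1120 = 930.72 m, so the well at 936 m is 5.28 m downgradient of the peak.
√(4πDt) = 105.6 m, giving peak height M/(n_e·A·√(4πDt)) = 390/(0.40 × 2.48 × 105.6) = 3.723 kg/m³.
(x−vt)²/(4Dt) = (5.28)²/(4 × 0.792 × 1120) = 0.007857; exp(−0.007857) = 0.9922.
C = 3.723 × 0.9922 = 3.69 kg/m³.

3.69 kg/m³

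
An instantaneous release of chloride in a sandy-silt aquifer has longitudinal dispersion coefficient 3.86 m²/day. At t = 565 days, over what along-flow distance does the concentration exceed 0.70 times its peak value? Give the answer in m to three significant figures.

The plume is Gaussian with σ = √(2Dt) = √(2 × 3.86 × 565) = 66.04 m.
C/C_peak = exp(−Δx²/(2σ²)) = 0.70 ⇒ Δx = σ·√(−2 ln 0.70) = 66.04 × 0.8446 = 55.78 m.
Width = 2Δx = 112 m.

112 m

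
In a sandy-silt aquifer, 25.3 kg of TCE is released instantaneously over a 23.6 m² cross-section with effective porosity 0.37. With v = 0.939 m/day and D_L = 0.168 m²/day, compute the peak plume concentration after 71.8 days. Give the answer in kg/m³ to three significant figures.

The peak of an instantaneous 1D plume sits at x = vt; there the Gaussian factor is 1 and C_max = M/(n_e·A·√(4πDt)), where n_e·A is the pore area the mass is dissolved in.
√(4πDt) = √(4π × 0.168 × 71.8) = 12.31 m, so C_max = 25.3/(0.37 × 23.6 × 12.31) = 0.235 kg/m³.

0.235 kg/m³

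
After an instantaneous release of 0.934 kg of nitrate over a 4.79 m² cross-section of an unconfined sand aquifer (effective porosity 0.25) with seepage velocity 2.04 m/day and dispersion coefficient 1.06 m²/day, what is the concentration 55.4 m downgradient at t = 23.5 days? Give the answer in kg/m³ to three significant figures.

For an instantaneous plane source, C(x,t) = M/(n_e·A·√(4πDt)) · exp(−(x−vt)²/(4Dt)), with n_e·A the pore (flow) area.
Plume center vt = 2.04 × 23.5 = 47.94 m, so the well at 55.4 m is 7.46 m downgradient of the peak.
√(4πDt) = 17.69 m, giving peak height M/(n_e·A·√(4πDt)) = 0.934/(0.25 × 4.79 × 17.69) = 0.04409 kg/m³.
(x−vt)²/(4Dt) = (7.46)²/(4 × 1.06 × 23.5) = 0.5585; exp(−0.5585) = 0.5721.
C = 0.04409 × 0.5721 = 0.0252 kg/m³.

0.0252 kg/m³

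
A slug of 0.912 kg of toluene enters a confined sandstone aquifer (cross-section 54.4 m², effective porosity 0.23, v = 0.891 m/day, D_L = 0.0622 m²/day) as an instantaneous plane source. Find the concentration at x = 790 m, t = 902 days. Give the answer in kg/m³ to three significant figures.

0.00119 kg/m³

For an instantaneous plane source, C(x,t) = M/(n_e·A·√(4πDt)) · exp(−(x−vt)²/(4Dt)), with n_e·A the pore (flow) area.
Plume center vt = 0.891 × 902 = 803.682 m, so the well at 790 m is 13.682 m upgradient of the peak.
√(4πDt) = 26.55 m, giving peak height M/(n_e·A·√(4πDt)) = 0.912/(0.23 × 54.4 × 26.55) = 0.002745 kg/m³.
(x−vt)²/(4Dt) = (-13.682)²/(4 × 0.0622 × 902) = 0.8341; exp(−0.8341) = 0.4343.
C = 0.002745 × 0.4343 = 0.00119 kg/m³.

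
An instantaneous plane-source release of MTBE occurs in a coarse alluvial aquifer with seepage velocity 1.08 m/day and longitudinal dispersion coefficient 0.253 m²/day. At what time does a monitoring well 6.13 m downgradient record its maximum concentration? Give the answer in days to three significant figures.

5.46 days

For the 1D instantaneous-source solution, setting ∂C/∂t = 0 at fixed x gives v²t² + 2Dt − x² = 0, so t = (√(D² + v²x²) − D)/v².
√(D² + v²x²) = √(0.253² + 1.08² × 6.13²) = 6.625; v² = 1.1664.
t = (6.625 − 0.253)/1.1664 = 5.46 days (vs. the pure-advection estimate x/v = 5.68 d).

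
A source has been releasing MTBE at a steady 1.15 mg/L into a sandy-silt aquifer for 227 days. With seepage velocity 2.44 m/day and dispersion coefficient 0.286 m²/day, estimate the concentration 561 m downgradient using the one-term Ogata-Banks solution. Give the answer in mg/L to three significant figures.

0.306 mg/L

For a continuous step input, C/C₀ ≈ ½·erfc((x−vt)/(2√(Dt))).
vt = 2.44 × 227 = 553.88 m and 2√(Dt) = 2√(0.286 × 227) = 16.11 m.
Argument (x−vt)/(2√(Dt)) = (561 − 553.88)/16.11 = 0.4420; ½·erfc(0.4420) = 0.2660.
C = 1.15 × 0.2660 = 0.306 mg/L.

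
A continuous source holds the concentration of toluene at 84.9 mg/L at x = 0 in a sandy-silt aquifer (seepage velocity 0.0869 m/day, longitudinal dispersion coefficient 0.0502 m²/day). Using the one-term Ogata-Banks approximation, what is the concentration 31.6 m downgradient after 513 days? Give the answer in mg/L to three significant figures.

For a continuous step input, C/C₀ ≈ ½·erfc((x−vt)/(2√(Dt))).
vt = 0.0869 × 513 = 44.5797 m and 2√(Dt) = 2√(0.0502 × 513) = 10.15 m.
Argument (x−vt)/(2√(Dt)) = (31.6 − 44.5797)/10.15 = -1.279; ½·erfc(-1.279) = 0.9648.
C = 84.9 × 0.9648 = 81.9 mg/L.

81.9 mg/L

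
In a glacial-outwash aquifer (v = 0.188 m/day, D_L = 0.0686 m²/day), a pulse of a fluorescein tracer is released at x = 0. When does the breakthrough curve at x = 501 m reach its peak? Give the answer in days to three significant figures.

2660 days

For the 1D instantaneous-source solution, setting ∂C/∂t = 0 at fixed x gives v²t² + 2Dt − x² = 0, so t = (√(D² + v²x²) − D)/v².
√(D² + v²x²) = √(0.0686² + 0.188² × 501²) = 94.19; v² = 0.035344.
t = (94.19 − 0.0686)/0.035344 = 2660 days (vs. the pure-advection estimate x/v = 2660 d).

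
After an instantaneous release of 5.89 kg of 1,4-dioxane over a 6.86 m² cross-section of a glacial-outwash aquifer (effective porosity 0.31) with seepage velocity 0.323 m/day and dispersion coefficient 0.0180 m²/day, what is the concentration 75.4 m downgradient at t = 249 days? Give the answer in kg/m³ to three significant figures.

0.0901 kg/m³

For an instantaneous plane source, C(x,t) = M/(n_e·A·√(4πDt)) · exp(−(x−vt)²/(4Dt)), with n_e·A the pore (flow) area.
Plume center vt = 0.323 × 249 = 80.427 m, so the well at 75.4 m is 5.027 m upgradient of the peak.
√(4πDt) = 7.505 m, giving peak height M/(n_e·A·√(4πDt)) = 5.89/(0.31 × 6.86 × 7.505) = 0.3690 kg/m³.
(x−vt)²/(4Dt) = (-5.027)²/(4 × 0.0180 × 249) = 1.410; exp(−1.410) = 0.2441.
C = 0.3690 × 0.2441 = 0.0901 kg/m³.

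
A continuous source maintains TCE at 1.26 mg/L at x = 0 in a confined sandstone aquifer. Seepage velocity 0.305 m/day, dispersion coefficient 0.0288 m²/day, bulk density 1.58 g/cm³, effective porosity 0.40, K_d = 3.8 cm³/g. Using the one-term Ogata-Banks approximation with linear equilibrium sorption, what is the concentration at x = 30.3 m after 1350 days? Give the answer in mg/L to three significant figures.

0.0237 mg/L

Retardation factor R = 1 + ρ_b·K_d/n = 1 + 1.58 × 3.8/0.40 = 16.01.
Sorption retards both mechanisms: v_R = v/R = 0.01905 m/day, D_R = D/R = 0.001799 m²/day.
v_R·t = 0.01905 × 1350 = 25.7175 m; 2√(D_R t) = 3.117 m; argument = (30.3 − 25.7175)/3.117 = 1.470.
C = C₀ × ½·erfc(1.470) = 1.26 × 0.01881 = 0.0237 mg/L.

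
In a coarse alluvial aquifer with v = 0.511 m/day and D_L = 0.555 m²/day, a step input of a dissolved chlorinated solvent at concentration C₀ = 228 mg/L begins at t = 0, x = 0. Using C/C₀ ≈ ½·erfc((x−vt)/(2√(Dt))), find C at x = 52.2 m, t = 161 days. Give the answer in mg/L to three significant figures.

225 mg/L

For a continuous step input, C/C₀ ≈ ½·erfc((x−vt)/(2√(Dt))).
vt = 0.511 × 161 = 82.271 m and 2√(Dt) = 2√(0.555 × 161) = 18.91 m.
Argument (x−vt)/(2√(Dt)) = (52.2 − 82.271)/18.91 = -1.590; ½·erfc(-1.590) = 0.9877.
C = 228 × 0.9877 = 225 mg/L.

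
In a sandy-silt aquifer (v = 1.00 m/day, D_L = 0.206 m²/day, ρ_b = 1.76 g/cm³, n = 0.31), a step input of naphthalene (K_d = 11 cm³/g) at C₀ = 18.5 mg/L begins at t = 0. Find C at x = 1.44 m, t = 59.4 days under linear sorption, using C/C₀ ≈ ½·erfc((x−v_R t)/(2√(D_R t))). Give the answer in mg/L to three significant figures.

Retardation factor R = 1 + ρ_b·K_d/n = 1 + 1.76 × 11/0.31 = 63.45.
Sorption retards both mechanisms: v_R = v/R = 0.01576 m/day, D_R = D/R = 0.003247 m²/day.
v_R·t = 0.01576 × 59.4 = 0.936144 m; 2√(D_R t) = 0.8783 m; argument = (1.44 − 0.936144)/0.8783 = 0.5737.
C = C₀ × ½·erfc(0.5737) = 18.5 × 0.2086 = 3.86 mg/L.

3.86 mg/L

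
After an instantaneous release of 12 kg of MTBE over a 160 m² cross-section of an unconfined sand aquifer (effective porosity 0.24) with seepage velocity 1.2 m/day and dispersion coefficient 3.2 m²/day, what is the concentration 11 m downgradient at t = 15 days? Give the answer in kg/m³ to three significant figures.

0.00986 kg/m³

For an instantaneous plane source, C(x,t) = M/(n_e·A·√(4πDt)) · exp(−(x−vt)²/(4Dt)), with n_e·A the pore (flow) area.
Plume center vt = 1.2 × 15 = 18 m, so the well at 11 m is 7 m upgradient of the peak.
√(4πDt) = 24.56 m, giving peak height M/(n_e·A·√(4πDt)) = 12/(0.24 × 160 × 24.56) = 0.01272 kg/m³.
(x−vt)²/(4Dt) = (-7)²/(4 × 3.2 × 15) = 0.2552; exp(−0.2552) = 0.7748.
C = 0.01272 × 0.7748 = 0.00986 kg/m³.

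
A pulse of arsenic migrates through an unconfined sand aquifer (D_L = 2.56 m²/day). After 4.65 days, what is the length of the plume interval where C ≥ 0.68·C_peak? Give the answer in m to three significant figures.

8.57 m

The plume is Gaussian with σ = √(2Dt) = √(2 × 2.56 × 4.65) = 4.879 m.
C/C_peak = exp(−Δx²/(2σ²)) = 0.68 ⇒ Δx = σ·√(−2 ln 0.68) = 4.879 × 0.8783 = 4.285 m.
Width = 2Δx = 8.57 m.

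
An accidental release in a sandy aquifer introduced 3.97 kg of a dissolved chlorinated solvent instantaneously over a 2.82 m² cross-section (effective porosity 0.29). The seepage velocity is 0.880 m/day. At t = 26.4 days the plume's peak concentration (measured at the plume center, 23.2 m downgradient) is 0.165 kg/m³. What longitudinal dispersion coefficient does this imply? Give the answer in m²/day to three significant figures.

2.61 m²/day

At the plume center C_max = M/(n_e·A·√(4πDt)), so D = M²/(4πt·(n_e·A·C_max)²).
n_e·A·C_max = 0.29 × 2.82 × 0.165 = 0.1349 kg/m.
D = 3.97²/(4π × 26.4 × 0.1349²) = 2.61 m²/day.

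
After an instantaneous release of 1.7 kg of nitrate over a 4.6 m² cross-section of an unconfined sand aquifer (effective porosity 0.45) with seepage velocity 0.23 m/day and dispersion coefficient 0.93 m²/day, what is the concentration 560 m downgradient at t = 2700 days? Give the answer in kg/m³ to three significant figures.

For an instantaneous plane source, C(x,t) = M/(n_e·A·√(4πDt)) · exp(−(x−vt)²/(4Dt)), with n_e·A the pore (flow) area.
Plume center vt = 0.23 × 2700 = 621 m, so the well at 560 m is 61 m upgradient of the peak.
√(4πDt) = 177.6 m, giving peak height M/(n_e·A·√(4πDt)) = 1.7/(0.45 × 4.6 × 177.6) = 0.004624 kg/m³.
(x−vt)²/(4Dt) = (-61)²/(4 × 0.93 × 2700) = 0.3705; exp(−0.3705) = 0.6904.
C = 0.004624 × 0.6904 = 0.00319 kg/m³.

0.00319 kg/m³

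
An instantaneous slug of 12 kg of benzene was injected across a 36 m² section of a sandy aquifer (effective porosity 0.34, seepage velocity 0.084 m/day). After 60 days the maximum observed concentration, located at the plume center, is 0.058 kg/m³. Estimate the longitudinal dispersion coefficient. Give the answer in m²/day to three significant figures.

0.379 m²/day

At the plume center C_max = M/(n_e·A·√(4πDt)), so D = M²/(4πt·(n_e·A·C_max)²).
n_e·A·C_max = 0.34 × 36 × 0.058 = 0.7099 kg/m.
D = 12²/(4π × 60 × 0.7099²) = 0.379 m²/day.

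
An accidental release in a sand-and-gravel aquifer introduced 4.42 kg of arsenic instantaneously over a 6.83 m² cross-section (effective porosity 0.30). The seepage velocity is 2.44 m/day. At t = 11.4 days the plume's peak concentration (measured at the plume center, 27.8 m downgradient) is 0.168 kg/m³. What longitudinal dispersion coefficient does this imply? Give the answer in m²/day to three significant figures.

1.15 m²/day

At the plume center C_max = M/(n_e·A·√(4πDt)), so D = M²/(4πt·(n_e·A·C_max)²).
n_e·A·C_max = 0.30 × 6.83 × 0.168 = 0.3442 kg/m.
D = 4.42²/(4π × 11.4 × 0.3442²) = 1.15 m²/day.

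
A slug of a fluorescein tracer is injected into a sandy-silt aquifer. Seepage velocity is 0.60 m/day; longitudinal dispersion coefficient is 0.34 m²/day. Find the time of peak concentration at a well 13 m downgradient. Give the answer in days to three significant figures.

20.7 days

For the 1D instantaneous-source solution, setting ∂C/∂t = 0 at fixed x gives v²t² + 2Dt − x² = 0, so t = (√(D² + v²x²) − D)/v².
√(D² + v²x²) = √(0.34² + 0.60² × 13²) = 7.807; v² = 0.36.
t = (7.807 − 0.34)/0.36 = 20.7 days (vs. the pure-advection estimate x/v = 21.7 d).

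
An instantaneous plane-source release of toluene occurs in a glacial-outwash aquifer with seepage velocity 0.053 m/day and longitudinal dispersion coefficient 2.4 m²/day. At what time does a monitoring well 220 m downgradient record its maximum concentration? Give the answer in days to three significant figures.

3380 days

For the 1D instantaneous-source solution, setting ∂C/∂t = 0 at fixed x gives v²t² + 2Dt − x² = 0, so t = (√(D² + v²x²) − D)/v².
√(D² + v²x²) = √(2.4² + 0.053² × 220²) = 11.90; v² = 0.002809.
t = (11.90 − 2.4)/0.002809 = 3380 days (vs. the pure-advection estimate x/v = 4150 d).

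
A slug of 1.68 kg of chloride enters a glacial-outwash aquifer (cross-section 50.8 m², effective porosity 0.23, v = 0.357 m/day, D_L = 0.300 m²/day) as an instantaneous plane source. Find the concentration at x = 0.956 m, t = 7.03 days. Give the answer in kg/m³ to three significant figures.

For an instantaneous plane source, C(x,t) = M/(n_e·A·√(4πDt)) · exp(−(x−vt)²/(4Dt)), with n_e·A the pore (flow) area.
Plume center vt = 0.357 × 7.03 = 2.50971 m, so the well at 0.956 m is 1.55371 m upgradient of the peak.
√(4πDt) = 5.148 m, giving peak height M/(n_e·A·√(4πDt)) = 1.68/(0.23 × 50.8 × 5.148) = 0.02793 kg/m³.
(x−vt)²/(4Dt) = (-1.55371)²/(4 × 0.300 × 7.03) = 0.2862; exp(−0.2862) = 0.7511.
C = 0.02793 × 0.7511 = 0.0210 kg/m³.

0.0210 kg/m³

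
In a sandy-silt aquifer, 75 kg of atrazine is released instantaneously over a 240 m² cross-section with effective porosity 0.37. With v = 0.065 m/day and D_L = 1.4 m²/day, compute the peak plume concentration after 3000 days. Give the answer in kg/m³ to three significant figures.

The peak of an instantaneous 1D plume sits at x = vt; there the Gaussian factor is 1 and C_max = M/(n_e·A·√(4πDt)), where n_e·A is the pore area the mass is dissolved in.
√(4πDt) = √(4π × 1.4 × 3000) = 229.7 m, so C_max = 75/(0.37 × 240 × 229.7) = 0.00368 kg/m³.

0.00368 kg/m³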